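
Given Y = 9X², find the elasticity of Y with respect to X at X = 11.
Elasticity = 2

Elasticity = (dY/dX) · (X/Y)

dY/dX = 18·X
At X = 11: dY/dX = 198, Y = 1089

Elasticity = 198 · (11 / 1089) = 2

Interpretation: for a small percentage change in X, the percentage change in Y is approximately 2.00 times as large.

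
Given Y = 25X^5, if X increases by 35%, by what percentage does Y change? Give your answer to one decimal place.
348.4%

For Y = 25X^5:
If X → X(1 + 0.35)
Then Y → Y · (1 + 0.35)^5
     ≈ Y · 4.4840

Percentage change = ((1 + 0.35)^5 − 1) × 100% ≈ 348.4%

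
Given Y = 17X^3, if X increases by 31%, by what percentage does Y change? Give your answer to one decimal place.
124.8%

For Y = 17X^3:
If X → X(1 + 0.31)
Then Y → Y · (1 + 0.31)^3
     ≈ Y · 2.2481

Percentage change = ((1 + 0.31)^3 − 1) × 100% ≈ 124.8%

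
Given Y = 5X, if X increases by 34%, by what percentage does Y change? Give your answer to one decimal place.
34.0%

For Y = 5X:
If X → X(1 + 0.34)
Then Y → Y · (1 + 0.34)^1
     = Y · 1.3400

Percentage change = ((1 + 0.34)^1 − 1) × 100% = 34.0%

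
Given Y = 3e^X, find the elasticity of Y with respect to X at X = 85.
Elasticity = 85

Elasticity = (dY/dX) · (X/Y)

dY/dX = 3·e^X
At X = 85: dY/dX = 3·e^85, Y = 3·e^85

Elasticity = (3·e^85) · (85 / (3·e^85)) = 85

Interpretation: for a small percentage change in X, the percentage change in Y is approximately 85.00 times as large.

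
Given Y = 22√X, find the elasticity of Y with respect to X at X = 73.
Elasticity = 1/2

Elasticity = (dY/dX) · (X/Y)

dY/dX = 11/√X
At X = 73: dY/dX = 11·√73/73, Y = 22·√73

Elasticity = (11·√73/73) · (73 / (22·√73)) = 1/2

Interpretation: for a small percentage change in X, the percentage change in Y is approximately 0.50 times as large.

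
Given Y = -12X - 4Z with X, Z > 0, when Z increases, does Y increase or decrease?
Y decreases

Taking the partial derivative:
∂Y/∂Z = -4

∂Y/∂Z = -4 < 0 (assuming positive values)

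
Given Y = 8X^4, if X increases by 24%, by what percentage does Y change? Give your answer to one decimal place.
136.4%

For Y = 8X^4:
If X → X(1 + 0.24)
Then Y → Y · (1 + 0.24)^4
     ≈ Y · 2.3642

Percentage change = ((1 + 0.24)^4 − 1) × 100% ≈ 136.4%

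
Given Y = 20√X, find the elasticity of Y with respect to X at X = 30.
Elasticity = 1/2

Elasticity = (dY/dX) · (X/Y)

dY/dX = 10/√X
At X = 30: dY/dX = √30/3, Y = 20·√30

Elasticity = (√30/3) · (30 / (20·√30)) = 1/2

Interpretation: for a small percentage change in X, the percentage change in Y is approximately 0.50 times as large.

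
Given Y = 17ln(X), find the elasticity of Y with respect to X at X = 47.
Elasticity = 1/ln(47) ≈ 0.2597

Elasticity = (dY/dX) · (X/Y)

dY/dX = 17/X
At X = 47: dY/dX = 17/47, Y = 17·ln(47)

Elasticity = (17/47) · (47 / (17·ln(47))) = 1/ln(47) ≈ 0.2597

Interpretation: for a small percentage change in X, the percentage change in Y is approximately 0.26 times as large.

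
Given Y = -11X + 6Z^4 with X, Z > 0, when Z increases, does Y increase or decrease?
Y increases

Taking the partial derivative:
∂Y/∂Z = 24Z^3

∂Y/∂Z = 24Z^3 > 0 (assuming positive values)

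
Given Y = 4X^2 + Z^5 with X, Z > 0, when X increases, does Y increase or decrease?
Y increases

Taking the partial derivative:
∂Y/∂X = 8X

∂Y/∂X = 8X > 0 (assuming positive values)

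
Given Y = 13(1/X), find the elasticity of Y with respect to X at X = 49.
Elasticity = -1

Elasticity = (dY/dX) · (X/Y)

dY/dX = -13/X²
At X = 49: dY/dX = -13/2401, Y = 13/49

Elasticity = (-13/2401) · (49 / (13/49)) = -1

Interpretation: for a small percentage change in X, the percentage change in Y is approximately -1.00 times as large.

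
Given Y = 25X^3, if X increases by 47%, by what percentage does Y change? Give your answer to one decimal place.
217.7%

For Y = 25X^3:
If X → X(1 + 0.47)
Then Y → Y · (1 + 0.47)^3
     ≈ Y · 3.1765

Percentage change = ((1 + 0.47)^3 − 1) × 100% ≈ 217.7%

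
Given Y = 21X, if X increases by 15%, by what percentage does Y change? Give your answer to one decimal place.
15.0%

For Y = 21X:
If X → X(1 + 0.15)
Then Y → Y · (1 + 0.15)^1
     = Y · 1.1500

Percentage change = ((1 + 0.15)^1 − 1) × 100% = 15.0%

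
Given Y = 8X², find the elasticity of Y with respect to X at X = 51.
Elasticity = 2

Elasticity = (dY/dX) · (X/Y)

dY/dX = 16·X
At X = 51: dY/dX = 816, Y = 20808

Elasticity = 816 · (51 / 20808) = 2

Interpretation: for a small percentage change in X, the percentage change in Y is approximately 2.00 times as large.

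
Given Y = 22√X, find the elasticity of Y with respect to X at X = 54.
Elasticity = 1/2

Elasticity = (dY/dX) · (X/Y)

dY/dX = 11/√X
At X = 54: dY/dX = 11·√6/18, Y = 66·√6

Elasticity = (11·√6/18) · (54 / (66·√6)) = 1/2

Interpretation: for a small percentage change in X, the percentage change in Y is approximately 0.50 times as large.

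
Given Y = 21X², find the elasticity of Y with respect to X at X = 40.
Elasticity = 2

Elasticity = (dY/dX) · (X/Y)

dY/dX = 42·X
At X = 40: dY/dX = 1680, Y = 33600

Elasticity = 1680 · (40 / 33600) = 2

Interpretation: for a small percentage change in X, the percentage change in Y is approximately 2.00 times as large.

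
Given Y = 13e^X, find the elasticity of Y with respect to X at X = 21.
Elasticity = 21

Elasticity = (dY/dX) · (X/Y)

dY/dX = 13·e^X
At X = 21: dY/dX = 13·e^21, Y = 13·e^21

Elasticity = (13·e^21) · (21 / (13·e^21)) = 21

Interpretation: for a small percentage change in X, the percentage change in Y is approximately 21.00 times as large.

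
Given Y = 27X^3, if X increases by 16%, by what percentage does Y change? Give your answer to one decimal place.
56.1%

For Y = 27X^3:
If X → X(1 + 0.16)
Then Y → Y · (1 + 0.16)^3
     ≈ Y · 1.5609

Percentage change = ((1 + 0.16)^3 − 1) × 100% ≈ 56.1%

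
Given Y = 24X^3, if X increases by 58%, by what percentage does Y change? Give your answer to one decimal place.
294.4%

For Y = 24X^3:
If X → X(1 + 0.58)
Then Y → Y · (1 + 0.58)^3
     ≈ Y · 3.9443

Percentage change = ((1 + 0.58)^3 − 1) × 100% ≈ 294.4%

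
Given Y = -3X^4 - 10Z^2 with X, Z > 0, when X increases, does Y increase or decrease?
Y decreases

Taking the partial derivative:
∂Y/∂X = -12X^3

∂Y/∂X = -12X^3 < 0 (assuming positive values)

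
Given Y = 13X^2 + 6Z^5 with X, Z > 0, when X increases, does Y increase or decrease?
Y increases

Taking the partial derivative:
∂Y/∂X = 26X

∂Y/∂X = 26X > 0 (assuming positive values)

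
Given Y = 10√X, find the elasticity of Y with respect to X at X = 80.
Elasticity = 1/2

Elasticity = (dY/dX) · (X/Y)

dY/dX = 5/√X
At X = 80: dY/dX = √5/4, Y = 40·√5

Elasticity = (√5/4) · (80 / (40·√5)) = 1/2

Interpretation: for a small percentage change in X, the percentage change in Y is approximately 0.50 times as large.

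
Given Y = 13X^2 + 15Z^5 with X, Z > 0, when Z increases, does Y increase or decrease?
Y increases

Taking the partial derivative:
∂Y/∂Z = 75Z^4

∂Y/∂Z = 75Z^4 > 0 (assuming positive values)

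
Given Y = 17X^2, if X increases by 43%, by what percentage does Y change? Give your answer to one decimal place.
104.5%

For Y = 17X^2:
If X → X(1 + 0.43)
Then Y → Y · (1 + 0.43)^2
     = Y · 2.0449

Percentage change = ((1 + 0.43)^2 − 1) × 100% ≈ 104.5%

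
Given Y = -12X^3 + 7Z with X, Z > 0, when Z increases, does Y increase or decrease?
Y increases

Taking the partial derivative:
∂Y/∂Z = 7

∂Y/∂Z = 7 > 0 (assuming positive values)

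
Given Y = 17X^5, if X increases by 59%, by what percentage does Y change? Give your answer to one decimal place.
916.2%

For Y = 17X^5:
If X → X(1 + 0.59)
Then Y → Y · (1 + 0.59)^5
     ≈ Y · 10.1622

Percentage change = ((1 + 0.59)^5 − 1) × 100% ≈ 916.2%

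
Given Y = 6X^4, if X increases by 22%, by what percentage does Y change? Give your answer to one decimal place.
121.5%

For Y = 6X^4:
If X → X(1 + 0.22)
Then Y → Y · (1 + 0.22)^4
     ≈ Y · 2.2153

Percentage change = ((1 + 0.22)^4 − 1) × 100% ≈ 121.5%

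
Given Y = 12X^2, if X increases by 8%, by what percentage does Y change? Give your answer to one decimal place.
16.6%

For Y = 12X^2:
If X → X(1 + 0.08)
Then Y → Y · (1 + 0.08)^2
     = Y · 1.1664

Percentage change = ((1 + 0.08)^2 − 1) × 100% ≈ 16.6%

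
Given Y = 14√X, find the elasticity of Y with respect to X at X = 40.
Elasticity = 1/2

Elasticity = (dY/dX) · (X/Y)

dY/dX = 7/√X
At X = 40: dY/dX = 7·√10/20, Y = 28·√10

Elasticity = (7·√10/20) · (40 / (28·√10)) = 1/2

Interpretation: for a small percentage change in X, the percentage change in Y is approximately 0.50 times as large.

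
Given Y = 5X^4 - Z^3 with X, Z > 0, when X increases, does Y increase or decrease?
Y increases

Taking the partial derivative:
∂Y/∂X = 20X^3

∂Y/∂X = 20X^3 > 0 (assuming positive values)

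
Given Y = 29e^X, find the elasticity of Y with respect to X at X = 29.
Elasticity = 29

Elasticity = (dY/dX) · (X/Y)

dY/dX = 29·e^X
At X = 29: dY/dX = 29·e^29, Y = 29·e^29

Elasticity = (29·e^29) · (29 / (29·e^29)) = 29

Interpretation: for a small percentage change in X, the percentage change in Y is approximately 29.00 times as large.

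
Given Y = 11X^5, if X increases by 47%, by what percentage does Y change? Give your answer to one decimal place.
586.4%

For Y = 11X^5:
If X → X(1 + 0.47)
Then Y → Y · (1 + 0.47)^5
     ≈ Y · 6.8641

Percentage change = ((1 + 0.47)^5 − 1) × 100% ≈ 586.4%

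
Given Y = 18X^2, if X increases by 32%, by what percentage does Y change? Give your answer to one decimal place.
74.2%

For Y = 18X^2:
If X → X(1 + 0.32)
Then Y → Y · (1 + 0.32)^2
     = Y · 1.7424

Percentage change = ((1 + 0.32)^2 − 1) × 100% ≈ 74.2%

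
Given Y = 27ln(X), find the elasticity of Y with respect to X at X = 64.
Elasticity = 1/ln(64) ≈ 0.2404

Elasticity = (dY/dX) · (X/Y)

dY/dX = 27/X
At X = 64: dY/dX = 27/64, Y = 27·ln(64)

Elasticity = (27/64) · (64 / (27·ln(64))) = 1/ln(64) ≈ 0.2404

Interpretation: for a small percentage change in X, the percentage change in Y is approximately 0.24 times as large.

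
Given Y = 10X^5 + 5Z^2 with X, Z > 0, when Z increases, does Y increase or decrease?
Y increases

Taking the partial derivative:
∂Y/∂Z = 10Z

∂Y/∂Z = 10Z > 0 (assuming positive values)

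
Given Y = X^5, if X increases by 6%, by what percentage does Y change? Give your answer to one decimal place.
33.8%

For Y = X^5:
If X → X(1 + 0.06)
Then Y → Y · (1 + 0.06)^5
     ≈ Y · 1.3382

Percentage change = ((1 + 0.06)^5 − 1) × 100% ≈ 33.8%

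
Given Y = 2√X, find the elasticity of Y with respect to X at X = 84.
Elasticity = 1/2

Elasticity = (dY/dX) · (X/Y)

dY/dX = 1/√X
At X = 84: dY/dX = √21/42, Y = 4·√21

Elasticity = (√21/42) · (84 / (4·√21)) = 1/2

Interpretation: for a small percentage change in X, the percentage change in Y is approximately 0.50 times as large.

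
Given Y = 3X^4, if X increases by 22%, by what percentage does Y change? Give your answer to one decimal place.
121.5%

For Y = 3X^4:
If X → X(1 + 0.22)
Then Y → Y · (1 + 0.22)^4
     ≈ Y · 2.2153

Percentage change = ((1 + 0.22)^4 − 1) × 100% ≈ 121.5%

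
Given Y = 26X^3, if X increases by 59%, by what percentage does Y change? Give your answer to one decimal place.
302.0%

For Y = 26X^3:
If X → X(1 + 0.59)
Then Y → Y · (1 + 0.59)^3
     ≈ Y · 4.0197

Percentage change = ((1 + 0.59)^3 − 1) × 100% ≈ 302.0%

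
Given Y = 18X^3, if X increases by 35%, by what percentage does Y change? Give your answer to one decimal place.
146.0%

For Y = 18X^3:
If X → X(1 + 0.35)
Then Y → Y · (1 + 0.35)^3
     ≈ Y · 2.4604

Percentage change = ((1 + 0.35)^3 − 1) × 100% ≈ 146.0%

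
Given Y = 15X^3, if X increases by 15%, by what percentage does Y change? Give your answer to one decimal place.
52.1%

For Y = 15X^3:
If X → X(1 + 0.15)
Then Y → Y · (1 + 0.15)^3
     ≈ Y · 1.5209

Percentage change = ((1 + 0.15)^3 − 1) × 100% ≈ 52.1%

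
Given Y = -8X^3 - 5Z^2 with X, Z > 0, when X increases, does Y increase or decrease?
Y decreases

Taking the partial derivative:
∂Y/∂X = -24X^2

∂Y/∂X = -24X^2 < 0 (assuming positive values)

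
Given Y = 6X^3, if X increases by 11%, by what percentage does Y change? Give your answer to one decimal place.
36.8%

For Y = 6X^3:
If X → X(1 + 0.11)
Then Y → Y · (1 + 0.11)^3
     ≈ Y · 1.3676

Percentage change = ((1 + 0.11)^3 − 1) × 100% ≈ 36.8%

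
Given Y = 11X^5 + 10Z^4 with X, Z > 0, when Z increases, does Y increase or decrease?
Y increases

Taking the partial derivative:
∂Y/∂Z = 40Z^3

∂Y/∂Z = 40Z^3 > 0 (assuming positive values)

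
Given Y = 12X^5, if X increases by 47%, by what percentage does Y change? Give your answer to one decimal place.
586.4%

For Y = 12X^5:
If X → X(1 + 0.47)
Then Y → Y · (1 + 0.47)^5
     ≈ Y · 6.8641

Percentage change = ((1 + 0.47)^5 − 1) × 100% ≈ 586.4%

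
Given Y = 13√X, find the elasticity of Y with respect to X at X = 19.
Elasticity = 1/2

Elasticity = (dY/dX) · (X/Y)

dY/dX = 13/(2·√X)
At X = 19: dY/dX = 13·√19/38, Y = 13·√19

Elasticity = (13·√19/38) · (19 / (13·√19)) = 1/2

Interpretation: for a small percentage change in X, the percentage change in Y is approximately 0.50 times as large.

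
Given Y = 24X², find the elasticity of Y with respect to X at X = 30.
Elasticity = 2

Elasticity = (dY/dX) · (X/Y)

dY/dX = 48·X
At X = 30: dY/dX = 1440, Y = 21600

Elasticity = 1440 · (30 / 21600) = 2

Interpretation: for a small percentage change in X, the percentage change in Y is approximately 2.00 times as large.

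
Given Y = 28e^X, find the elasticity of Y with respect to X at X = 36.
Elasticity = 36

Elasticity = (dY/dX) · (X/Y)

dY/dX = 28·e^X
At X = 36: dY/dX = 28·e^36, Y = 28·e^36

Elasticity = (28·e^36) · (36 / (28·e^36)) = 36

Interpretation: for a small percentage change in X, the percentage change in Y is approximately 36.00 times as large.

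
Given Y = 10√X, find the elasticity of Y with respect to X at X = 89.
Elasticity = 1/2

Elasticity = (dY/dX) · (X/Y)

dY/dX = 5/√X
At X = 89: dY/dX = 5·√89/89, Y = 10·√89

Elasticity = (5·√89/89) · (89 / (10·√89)) = 1/2

Interpretation: for a small percentage change in X, the percentage change in Y is approximately 0.50 times as large.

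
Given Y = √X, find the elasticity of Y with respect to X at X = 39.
Elasticity = 1/2

Elasticity = (dY/dX) · (X/Y)

dY/dX = 1/(2·√X)
At X = 39: dY/dX = √39/78, Y = √39

Elasticity = (√39/78) · (39 / (√39)) = 1/2

Interpretation: for a small percentage change in X, the percentage change in Y is approximately 0.50 times as large.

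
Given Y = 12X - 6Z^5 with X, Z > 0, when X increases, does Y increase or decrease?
Y increases

Taking the partial derivative:
∂Y/∂X = 12

∂Y/∂X = 12 > 0 (assuming positive values)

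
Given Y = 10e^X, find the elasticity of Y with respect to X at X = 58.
Elasticity = 58

Elasticity = (dY/dX) · (X/Y)

dY/dX = 10·e^X
At X = 58: dY/dX = 10·e^58, Y = 10·e^58

Elasticity = (10·e^58) · (58 / (10·e^58)) = 58

Interpretation: for a small percentage change in X, the percentage change in Y is approximately 58.00 times as large.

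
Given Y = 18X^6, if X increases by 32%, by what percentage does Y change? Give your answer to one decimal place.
429.0%

For Y = 18X^6:
If X → X(1 + 0.32)
Then Y → Y · (1 + 0.32)^6
     ≈ Y · 5.2899

Percentage change = ((1 + 0.32)^6 − 1) × 100% ≈ 429.0%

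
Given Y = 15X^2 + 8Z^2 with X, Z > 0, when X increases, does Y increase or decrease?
Y increases

Taking the partial derivative:
∂Y/∂X = 30X

∂Y/∂X = 30X > 0 (assuming positive values)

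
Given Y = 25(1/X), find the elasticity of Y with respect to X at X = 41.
Elasticity = -1

Elasticity = (dY/dX) · (X/Y)

dY/dX = -25/X²
At X = 41: dY/dX = -25/1681, Y = 25/41

Elasticity = (-25/1681) · (41 / (25/41)) = -1

Interpretation: for a small percentage change in X, the percentage change in Y is approximately -1.00 times as large.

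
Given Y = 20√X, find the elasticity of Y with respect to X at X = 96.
Elasticity = 1/2

Elasticity = (dY/dX) · (X/Y)

dY/dX = 10/√X
At X = 96: dY/dX = 5·√6/12, Y = 80·√6

Elasticity = (5·√6/12) · (96 / (80·√6)) = 1/2

Interpretation: for a small percentage change in X, the percentage change in Y is approximately 0.50 times as large.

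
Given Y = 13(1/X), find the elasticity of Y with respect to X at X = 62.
Elasticity = -1

Elasticity = (dY/dX) · (X/Y)

dY/dX = -13/X²
At X = 62: dY/dX = -13/3844, Y = 13/62

Elasticity = (-13/3844) · (62 / (13/62)) = -1

Interpretation: for a small percentage change in X, the percentage change in Y is approximately -1.00 times as large.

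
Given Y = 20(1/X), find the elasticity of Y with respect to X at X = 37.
Elasticity = -1

Elasticity = (dY/dX) · (X/Y)

dY/dX = -20/X²
At X = 37: dY/dX = -20/1369, Y = 20/37

Elasticity = (-20/1369) · (37 / (20/37)) = -1

Interpretation: for a small percentage change in X, the percentage change in Y is approximately -1.00 times as large.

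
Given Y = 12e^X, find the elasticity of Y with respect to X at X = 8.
Elasticity = 8

Elasticity = (dY/dX) · (X/Y)

dY/dX = 12·e^X
At X = 8: dY/dX = 12·e^8, Y = 12·e^8

Elasticity = (12·e^8) · (8 / (12·e^8)) = 8

Interpretation: for a small percentage change in X, the percentage change in Y is approximately 8.00 times as large.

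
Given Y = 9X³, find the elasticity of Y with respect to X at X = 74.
Elasticity = 3

Elasticity = (dY/dX) · (X/Y)

dY/dX = 27·X²
At X = 74: dY/dX = 147852, Y = 3647016

Elasticity = 147852 · (74 / 3647016) = 3

Interpretation: for a small percentage change in X, the percentage change in Y is approximately 3.00 times as large.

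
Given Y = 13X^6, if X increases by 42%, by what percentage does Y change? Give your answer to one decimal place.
719.8%

For Y = 13X^6:
If X → X(1 + 0.42)
Then Y → Y · (1 + 0.42)^6
     ≈ Y · 8.1984

Percentage change = ((1 + 0.42)^6 − 1) × 100% ≈ 719.8%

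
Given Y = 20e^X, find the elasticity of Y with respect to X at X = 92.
Elasticity = 92

Elasticity = (dY/dX) · (X/Y)

dY/dX = 20·e^X
At X = 92: dY/dX = 20·e^92, Y = 20·e^92

Elasticity = (20·e^92) · (92 / (20·e^92)) = 92

Interpretation: for a small percentage change in X, the percentage change in Y is approximately 92.00 times as large.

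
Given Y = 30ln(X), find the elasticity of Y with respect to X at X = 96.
Elasticity = 1/ln(96) ≈ 0.2191

Elasticity = (dY/dX) · (X/Y)

dY/dX = 30/X
At X = 96: dY/dX = 5/16, Y = 30·ln(96)

Elasticity = (5/16) · (96 / (30·ln(96))) = 1/ln(96) ≈ 0.2191

Interpretation: for a small percentage change in X, the percentage change in Y is approximately 0.22 times as large.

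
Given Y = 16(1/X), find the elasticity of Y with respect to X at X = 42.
Elasticity = -1

Elasticity = (dY/dX) · (X/Y)

dY/dX = -16/X²
At X = 42: dY/dX = -4/441, Y = 8/21

Elasticity = (-4/441) · (42 / (8/21)) = -1

Interpretation: for a small percentage change in X, the percentage change in Y is approximately -1.00 times as large.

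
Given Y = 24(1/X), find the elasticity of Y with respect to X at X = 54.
Elasticity = -1

Elasticity = (dY/dX) · (X/Y)

dY/dX = -24/X²
At X = 54: dY/dX = -2/243, Y = 4/9

Elasticity = (-2/243) · (54 / (4/9)) = -1

Interpretation: for a small percentage change in X, the percentage change in Y is approximately -1.00 times as large.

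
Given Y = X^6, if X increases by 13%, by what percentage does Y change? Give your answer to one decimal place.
108.2%

For Y = X^6:
If X → X(1 + 0.13)
Then Y → Y · (1 + 0.13)^6
     ≈ Y · 2.0820

Percentage change = ((1 + 0.13)^6 − 1) × 100% ≈ 108.2%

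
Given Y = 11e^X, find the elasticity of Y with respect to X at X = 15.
Elasticity = 15

Elasticity = (dY/dX) · (X/Y)

dY/dX = 11·e^X
At X = 15: dY/dX = 11·e^15, Y = 11·e^15

Elasticity = (11·e^15) · (15 / (11·e^15)) = 15

Interpretation: for a small percentage change in X, the percentage change in Y is approximately 15.00 times as large.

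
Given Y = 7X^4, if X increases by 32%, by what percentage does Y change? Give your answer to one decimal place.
203.6%

For Y = 7X^4:
If X → X(1 + 0.32)
Then Y → Y · (1 + 0.32)^4
     ≈ Y · 3.0360

Percentage change = ((1 + 0.32)^4 − 1) × 100% ≈ 203.6%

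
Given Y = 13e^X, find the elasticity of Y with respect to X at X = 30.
Elasticity = 30

Elasticity = (dY/dX) · (X/Y)

dY/dX = 13·e^X
At X = 30: dY/dX = 13·e^30, Y = 13·e^30

Elasticity = (13·e^30) · (30 / (13·e^30)) = 30

Interpretation: for a small percentage change in X, the percentage change in Y is approximately 30.00 times as large.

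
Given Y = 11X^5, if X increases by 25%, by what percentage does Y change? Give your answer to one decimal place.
205.2%

For Y = 11X^5:
If X → X(1 + 0.25)
Then Y → Y · (1 + 0.25)^5
     ≈ Y · 3.0518

Percentage change = ((1 + 0.25)^5 − 1) × 100% ≈ 205.2%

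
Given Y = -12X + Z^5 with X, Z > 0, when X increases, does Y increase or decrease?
Y decreases

Taking the partial derivative:
∂Y/∂X = -12

∂Y/∂X = -12 < 0 (assuming positive values)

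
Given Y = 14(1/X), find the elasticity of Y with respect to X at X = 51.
Elasticity = -1

Elasticity = (dY/dX) · (X/Y)

dY/dX = -14/X²
At X = 51: dY/dX = -14/2601, Y = 14/51

Elasticity = (-14/2601) · (51 / (14/51)) = -1

Interpretation: for a small percentage change in X, the percentage change in Y is approximately -1.00 times as large.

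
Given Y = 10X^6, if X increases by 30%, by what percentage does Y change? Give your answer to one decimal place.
382.7%

For Y = 10X^6:
If X → X(1 + 0.3)
Then Y → Y · (1 + 0.3)^6
     ≈ Y · 4.8268

Percentage change = ((1 + 0.3)^6 − 1) × 100% ≈ 382.7%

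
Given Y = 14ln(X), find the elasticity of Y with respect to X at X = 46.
Elasticity = 1/ln(46) ≈ 0.2612

Elasticity = (dY/dX) · (X/Y)

dY/dX = 14/X
At X = 46: dY/dX = 7/23, Y = 14·ln(46)

Elasticity = (7/23) · (46 / (14·ln(46))) = 1/ln(46) ≈ 0.2612

Interpretation: for a small percentage change in X, the percentage change in Y is approximately 0.26 times as large.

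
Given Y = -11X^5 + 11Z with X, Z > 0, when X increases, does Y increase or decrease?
Y decreases

Taking the partial derivative:
∂Y/∂X = -55X^4

∂Y/∂X = -55X^4 < 0 (assuming positive values)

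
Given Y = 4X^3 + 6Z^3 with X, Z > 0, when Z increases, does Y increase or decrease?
Y increases

Taking the partial derivative:
∂Y/∂Z = 18Z^2

∂Y/∂Z = 18Z^2 > 0 (assuming positive values)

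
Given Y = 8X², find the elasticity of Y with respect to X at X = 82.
Elasticity = 2

Elasticity = (dY/dX) · (X/Y)

dY/dX = 16·X
At X = 82: dY/dX = 1312, Y = 53792

Elasticity = 1312 · (82 / 53792) = 2

Interpretation: for a small percentage change in X, the percentage change in Y is approximately 2.00 times as large.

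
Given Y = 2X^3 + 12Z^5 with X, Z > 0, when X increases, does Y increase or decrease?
Y increases

Taking the partial derivative:
∂Y/∂X = 6X^2

∂Y/∂X = 6X^2 > 0 (assuming positive values)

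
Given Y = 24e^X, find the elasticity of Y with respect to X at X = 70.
Elasticity = 70

Elasticity = (dY/dX) · (X/Y)

dY/dX = 24·e^X
At X = 70: dY/dX = 24·e^70, Y = 24·e^70

Elasticity = (24·e^70) · (70 / (24·e^70)) = 70

Interpretation: for a small percentage change in X, the percentage change in Y is approximately 70.00 times as large.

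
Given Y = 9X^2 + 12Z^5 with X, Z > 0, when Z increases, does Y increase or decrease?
Y increases

Taking the partial derivative:
∂Y/∂Z = 60Z^4

∂Y/∂Z = 60Z^4 > 0 (assuming positive values)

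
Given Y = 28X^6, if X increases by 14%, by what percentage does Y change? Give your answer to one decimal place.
119.5%

For Y = 28X^6:
If X → X(1 + 0.14)
Then Y → Y · (1 + 0.14)^6
     ≈ Y · 2.1950

Percentage change = ((1 + 0.14)^6 − 1) × 100% ≈ 119.5%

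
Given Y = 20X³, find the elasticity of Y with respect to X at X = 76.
Elasticity = 3

Elasticity = (dY/dX) · (X/Y)

dY/dX = 60·X²
At X = 76: dY/dX = 346560, Y = 8779520

Elasticity = 346560 · (76 / 8779520) = 3

Interpretation: for a small percentage change in X, the percentage change in Y is approximately 3.00 times as large.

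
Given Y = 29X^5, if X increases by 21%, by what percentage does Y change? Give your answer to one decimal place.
159.4%

For Y = 29X^5:
If X → X(1 + 0.21)
Then Y → Y · (1 + 0.21)^5
     ≈ Y · 2.5937

Percentage change = ((1 + 0.21)^5 − 1) × 100% ≈ 159.4%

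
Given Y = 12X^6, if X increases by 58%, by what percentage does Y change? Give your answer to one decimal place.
1455.8%

For Y = 12X^6:
If X → X(1 + 0.58)
Then Y → Y · (1 + 0.58)^6
     ≈ Y · 15.5576

Percentage change = ((1 + 0.58)^6 − 1) × 100% ≈ 1455.8%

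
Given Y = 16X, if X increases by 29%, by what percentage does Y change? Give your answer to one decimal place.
29.0%

For Y = 16X:
If X → X(1 + 0.29)
Then Y → Y · (1 + 0.29)^1
     = Y · 1.2900

Percentage change = ((1 + 0.29)^1 − 1) × 100% = 29.0%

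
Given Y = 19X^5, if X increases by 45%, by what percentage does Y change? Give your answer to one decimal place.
541.0%

For Y = 19X^5:
If X → X(1 + 0.45)
Then Y → Y · (1 + 0.45)^5
     ≈ Y · 6.4097

Percentage change = ((1 + 0.45)^5 − 1) × 100% ≈ 541.0%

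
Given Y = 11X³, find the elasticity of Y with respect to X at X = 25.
Elasticity = 3

Elasticity = (dY/dX) · (X/Y)

dY/dX = 33·X²
At X = 25: dY/dX = 20625, Y = 171875

Elasticity = 20625 · (25 / 171875) = 3

Interpretation: for a small percentage change in X, the percentage change in Y is approximately 3.00 times as large.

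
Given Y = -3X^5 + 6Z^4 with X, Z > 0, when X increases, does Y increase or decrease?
Y decreases

Taking the partial derivative:
∂Y/∂X = -15X^4

∂Y/∂X = -15X^4 < 0 (assuming positive values)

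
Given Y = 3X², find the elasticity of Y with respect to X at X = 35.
Elasticity = 2

Elasticity = (dY/dX) · (X/Y)

dY/dX = 6·X
At X = 35: dY/dX = 210, Y = 3675

Elasticity = 210 · (35 / 3675) = 2

Interpretation: for a small percentage change in X, the percentage change in Y is approximately 2.00 times as large.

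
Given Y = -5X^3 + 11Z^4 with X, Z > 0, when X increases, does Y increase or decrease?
Y decreases

Taking the partial derivative:
∂Y/∂X = -15X^2

∂Y/∂X = -15X^2 < 0 (assuming positive values)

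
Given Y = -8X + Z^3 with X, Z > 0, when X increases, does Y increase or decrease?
Y decreases

Taking the partial derivative:
∂Y/∂X = -8

∂Y/∂X = -8 < 0 (assuming positive values)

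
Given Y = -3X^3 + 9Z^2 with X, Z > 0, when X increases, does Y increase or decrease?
Y decreases

Taking the partial derivative:
∂Y/∂X = -9X^2

∂Y/∂X = -9X^2 < 0 (assuming positive values)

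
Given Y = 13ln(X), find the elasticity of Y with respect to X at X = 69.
Elasticity = 1/ln(69) ≈ 0.2362

Elasticity = (dY/dX) · (X/Y)

dY/dX = 13/X
At X = 69: dY/dX = 13/69, Y = 13·ln(69)

Elasticity = (13/69) · (69 / (13·ln(69))) = 1/ln(69) ≈ 0.2362

Interpretation: for a small percentage change in X, the percentage change in Y is approximately 0.24 times as large.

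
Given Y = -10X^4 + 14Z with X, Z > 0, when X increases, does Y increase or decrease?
Y decreases

Taking the partial derivative:
∂Y/∂X = -40X^3

∂Y/∂X = -40X^3 < 0 (assuming positive values)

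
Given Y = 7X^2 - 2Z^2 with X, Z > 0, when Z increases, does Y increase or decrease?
Y decreases

Taking the partial derivative:
∂Y/∂Z = -4Z

∂Y/∂Z = -4Z < 0 (assuming positive values)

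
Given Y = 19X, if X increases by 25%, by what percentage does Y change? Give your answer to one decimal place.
25.0%

For Y = 19X:
If X → X(1 + 0.25)
Then Y → Y · (1 + 0.25)^1
     = Y · 1.2500

Percentage change = ((1 + 0.25)^1 − 1) × 100% = 25.0%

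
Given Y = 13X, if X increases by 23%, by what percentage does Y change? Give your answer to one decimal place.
23.0%

For Y = 13X:
If X → X(1 + 0.23)
Then Y → Y · (1 + 0.23)^1
     = Y · 1.2300

Percentage change = ((1 + 0.23)^1 − 1) × 100% = 23.0%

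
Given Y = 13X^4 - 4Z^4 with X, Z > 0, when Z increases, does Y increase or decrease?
Y decreases

Taking the partial derivative:
∂Y/∂Z = -16Z^3

∂Y/∂Z = -16Z^3 < 0 (assuming positive values)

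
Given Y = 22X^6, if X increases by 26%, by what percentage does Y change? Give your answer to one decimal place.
300.2%

For Y = 22X^6:
If X → X(1 + 0.26)
Then Y → Y · (1 + 0.26)^6
     ≈ Y · 4.0015

Percentage change = ((1 + 0.26)^6 − 1) × 100% ≈ 300.2%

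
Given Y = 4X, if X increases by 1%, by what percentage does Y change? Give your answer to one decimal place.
1.0%

For Y = 4X:
If X → X(1 + 0.01)
Then Y → Y · (1 + 0.01)^1
     = Y · 1.0100

Percentage change = ((1 + 0.01)^1 − 1) × 100% = 1.0%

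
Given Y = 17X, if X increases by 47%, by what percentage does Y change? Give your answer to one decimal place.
47.0%

For Y = 17X:
If X → X(1 + 0.47)
Then Y → Y · (1 + 0.47)^1
     = Y · 1.4700

Percentage change = ((1 + 0.47)^1 − 1) × 100% = 47.0%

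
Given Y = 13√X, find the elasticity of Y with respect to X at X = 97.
Elasticity = 1/2

Elasticity = (dY/dX) · (X/Y)

dY/dX = 13/(2·√X)
At X = 97: dY/dX = 13·√97/194, Y = 13·√97

Elasticity = (13·√97/194) · (97 / (13·√97)) = 1/2

Interpretation: for a small percentage change in X, the percentage change in Y is approximately 0.50 times as large.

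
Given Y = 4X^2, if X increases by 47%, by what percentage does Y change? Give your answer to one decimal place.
116.1%

For Y = 4X^2:
If X → X(1 + 0.47)
Then Y → Y · (1 + 0.47)^2
     = Y · 2.1609

Percentage change = ((1 + 0.47)^2 − 1) × 100% ≈ 116.1%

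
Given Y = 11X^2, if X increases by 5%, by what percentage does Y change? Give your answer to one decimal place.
10.3%

For Y = 11X^2:
If X → X(1 + 0.05)
Then Y → Y · (1 + 0.05)^2
     = Y · 1.1025

Percentage change = ((1 + 0.05)^2 − 1) × 100% ≈ 10.3%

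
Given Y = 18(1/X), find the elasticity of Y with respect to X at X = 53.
Elasticity = -1

Elasticity = (dY/dX) · (X/Y)

dY/dX = -18/X²
At X = 53: dY/dX = -18/2809, Y = 18/53

Elasticity = (-18/2809) · (53 / (18/53)) = -1

Interpretation: for a small percentage change in X, the percentage change in Y is approximately -1.00 times as large.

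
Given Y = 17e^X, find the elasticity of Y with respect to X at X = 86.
Elasticity = 86

Elasticity = (dY/dX) · (X/Y)

dY/dX = 17·e^X
At X = 86: dY/dX = 17·e^86, Y = 17·e^86

Elasticity = (17·e^86) · (86 / (17·e^86)) = 86

Interpretation: for a small percentage change in X, the percentage change in Y is approximately 86.00 times as large.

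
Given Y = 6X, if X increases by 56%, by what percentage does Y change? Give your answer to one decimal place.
56.0%

For Y = 6X:
If X → X(1 + 0.56)
Then Y → Y · (1 + 0.56)^1
     = Y · 1.5600

Percentage change = ((1 + 0.56)^1 − 1) × 100% = 56.0%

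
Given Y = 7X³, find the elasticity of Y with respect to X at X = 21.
Elasticity = 3

Elasticity = (dY/dX) · (X/Y)

dY/dX = 21·X²
At X = 21: dY/dX = 9261, Y = 64827

Elasticity = 9261 · (21 / 64827) = 3

Interpretation: for a small percentage change in X, the percentage change in Y is approximately 3.00 times as large.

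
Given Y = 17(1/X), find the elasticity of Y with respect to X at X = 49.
Elasticity = -1

Elasticity = (dY/dX) · (X/Y)

dY/dX = -17/X²
At X = 49: dY/dX = -17/2401, Y = 17/49

Elasticity = (-17/2401) · (49 / (17/49)) = -1

Interpretation: for a small percentage change in X, the percentage change in Y is approximately -1.00 times as large.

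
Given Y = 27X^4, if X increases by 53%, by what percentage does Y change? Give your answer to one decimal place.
448.0%

For Y = 27X^4:
If X → X(1 + 0.53)
Then Y → Y · (1 + 0.53)^4
     ≈ Y · 5.4798

Percentage change = ((1 + 0.53)^4 − 1) × 100% ≈ 448.0%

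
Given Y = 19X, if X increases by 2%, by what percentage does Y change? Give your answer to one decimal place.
2.0%

For Y = 19X:
If X → X(1 + 0.02)
Then Y → Y · (1 + 0.02)^1
     = Y · 1.0200

Percentage change = ((1 + 0.02)^1 − 1) × 100% = 2.0%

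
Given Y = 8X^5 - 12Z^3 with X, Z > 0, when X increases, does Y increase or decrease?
Y increases

Taking the partial derivative:
∂Y/∂X = 40X^4

∂Y/∂X = 40X^4 > 0 (assuming positive values)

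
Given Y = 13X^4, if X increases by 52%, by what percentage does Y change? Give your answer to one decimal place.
433.8%

For Y = 13X^4:
If X → X(1 + 0.52)
Then Y → Y · (1 + 0.52)^4
     ≈ Y · 5.3379

Percentage change = ((1 + 0.52)^4 − 1) × 100% ≈ 433.8%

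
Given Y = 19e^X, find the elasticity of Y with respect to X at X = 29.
Elasticity = 29

Elasticity = (dY/dX) · (X/Y)

dY/dX = 19·e^X
At X = 29: dY/dX = 19·e^29, Y = 19·e^29

Elasticity = (19·e^29) · (29 / (19·e^29)) = 29

Interpretation: for a small percentage change in X, the percentage change in Y is approximately 29.00 times as large.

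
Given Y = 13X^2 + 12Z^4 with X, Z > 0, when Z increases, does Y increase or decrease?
Y increases

Taking the partial derivative:
∂Y/∂Z = 48Z^3

∂Y/∂Z = 48Z^3 > 0 (assuming positive values)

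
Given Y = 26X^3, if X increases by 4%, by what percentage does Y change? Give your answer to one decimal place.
12.5%

For Y = 26X^3:
If X → X(1 + 0.04)
Then Y → Y · (1 + 0.04)^3
     ≈ Y · 1.1249

Percentage change = ((1 + 0.04)^3 − 1) × 100% ≈ 12.5%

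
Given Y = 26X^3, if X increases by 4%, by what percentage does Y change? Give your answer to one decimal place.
12.5%

For Y = 26X^3:
If X → X(1 + 0.04)
Then Y → Y · (1 + 0.04)^3
     ≈ Y · 1.1249

Percentage change = ((1 + 0.04)^3 − 1) × 100% ≈ 12.5%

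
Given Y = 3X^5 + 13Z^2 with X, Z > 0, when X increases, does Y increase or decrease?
Y increases

Taking the partial derivative:
∂Y/∂X = 15X^4

∂Y/∂X = 15X^4 > 0 (assuming positive values)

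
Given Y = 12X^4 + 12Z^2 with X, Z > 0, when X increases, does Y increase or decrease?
Y increases

Taking the partial derivative:
∂Y/∂X = 48X^3

∂Y/∂X = 48X^3 > 0 (assuming positive values)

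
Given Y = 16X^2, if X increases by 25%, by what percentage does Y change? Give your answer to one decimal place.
56.3%

For Y = 16X^2:
If X → X(1 + 0.25)
Then Y → Y · (1 + 0.25)^2
     = Y · 1.5625

Percentage change = ((1 + 0.25)^2 − 1) × 100% ≈ 56.3%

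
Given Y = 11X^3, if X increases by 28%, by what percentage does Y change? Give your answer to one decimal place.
109.7%

For Y = 11X^3:
If X → X(1 + 0.28)
Then Y → Y · (1 + 0.28)^3
     ≈ Y · 2.0972

Percentage change = ((1 + 0.28)^3 − 1) × 100% ≈ 109.7%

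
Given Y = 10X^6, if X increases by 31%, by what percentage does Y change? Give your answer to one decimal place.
405.4%

For Y = 10X^6:
If X → X(1 + 0.31)
Then Y → Y · (1 + 0.31)^6
     ≈ Y · 5.0539

Percentage change = ((1 + 0.31)^6 − 1) × 100% ≈ 405.4%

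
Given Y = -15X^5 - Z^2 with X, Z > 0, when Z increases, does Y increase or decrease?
Y decreases

Taking the partial derivative:
∂Y/∂Z = -2Z

∂Y/∂Z = -2Z < 0 (assuming positive values)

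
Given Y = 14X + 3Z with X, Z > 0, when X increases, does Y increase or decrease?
Y increases

Taking the partial derivative:
∂Y/∂X = 14

∂Y/∂X = 14 > 0 (assuming positive values)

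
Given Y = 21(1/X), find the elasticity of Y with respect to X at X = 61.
Elasticity = -1

Elasticity = (dY/dX) · (X/Y)

dY/dX = -21/X²
At X = 61: dY/dX = -21/3721, Y = 21/61

Elasticity = (-21/3721) · (61 / (21/61)) = -1

Interpretation: for a small percentage change in X, the percentage change in Y is approximately -1.00 times as large.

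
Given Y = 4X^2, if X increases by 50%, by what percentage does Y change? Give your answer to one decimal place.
125.0%

For Y = 4X^2:
If X → X(1 + 0.5)
Then Y → Y · (1 + 0.5)^2
     = Y · 2.2500

Percentage change = ((1 + 0.5)^2 − 1) × 100% = 125.0%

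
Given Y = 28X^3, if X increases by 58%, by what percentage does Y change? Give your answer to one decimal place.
294.4%

For Y = 28X^3:
If X → X(1 + 0.58)
Then Y → Y · (1 + 0.58)^3
     ≈ Y · 3.9443

Percentage change = ((1 + 0.58)^3 − 1) × 100% ≈ 294.4%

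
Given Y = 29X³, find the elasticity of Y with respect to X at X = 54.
Elasticity = 3

Elasticity = (dY/dX) · (X/Y)

dY/dX = 87·X²
At X = 54: dY/dX = 253692, Y = 4566456

Elasticity = 253692 · (54 / 4566456) = 3

Interpretation: for a small percentage change in X, the percentage change in Y is approximately 3.00 times as large.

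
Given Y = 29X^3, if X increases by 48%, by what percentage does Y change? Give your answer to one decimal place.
224.2%

For Y = 29X^3:
If X → X(1 + 0.48)
Then Y → Y · (1 + 0.48)^3
     ≈ Y · 3.2418

Percentage change = ((1 + 0.48)^3 − 1) × 100% ≈ 224.2%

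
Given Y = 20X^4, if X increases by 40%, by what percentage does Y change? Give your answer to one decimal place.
284.2%

For Y = 20X^4:
If X → X(1 + 0.4)
Then Y → Y · (1 + 0.4)^4
     = Y · 3.8416

Percentage change = ((1 + 0.4)^4 − 1) × 100% ≈ 284.2%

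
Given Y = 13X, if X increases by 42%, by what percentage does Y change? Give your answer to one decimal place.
42.0%

For Y = 13X:
If X → X(1 + 0.42)
Then Y → Y · (1 + 0.42)^1
     = Y · 1.4200

Percentage change = ((1 + 0.42)^1 − 1) × 100% = 42.0%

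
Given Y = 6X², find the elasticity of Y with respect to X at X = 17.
Elasticity = 2

Elasticity = (dY/dX) · (X/Y)

dY/dX = 12·X
At X = 17: dY/dX = 204, Y = 1734

Elasticity = 204 · (17 / 1734) = 2

Interpretation: for a small percentage change in X, the percentage change in Y is approximately 2.00 times as large.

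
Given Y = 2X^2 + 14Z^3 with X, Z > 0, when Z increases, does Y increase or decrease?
Y increases

Taking the partial derivative:
∂Y/∂Z = 42Z^2

∂Y/∂Z = 42Z^2 > 0 (assuming positive values)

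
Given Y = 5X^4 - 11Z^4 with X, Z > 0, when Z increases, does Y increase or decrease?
Y decreases

Taking the partial derivative:
∂Y/∂Z = -44Z^3

∂Y/∂Z = -44Z^3 < 0 (assuming positive values)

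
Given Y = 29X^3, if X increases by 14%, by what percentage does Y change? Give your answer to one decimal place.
48.2%

For Y = 29X^3:
If X → X(1 + 0.14)
Then Y → Y · (1 + 0.14)^3
     ≈ Y · 1.4815

Percentage change = ((1 + 0.14)^3 − 1) × 100% ≈ 48.2%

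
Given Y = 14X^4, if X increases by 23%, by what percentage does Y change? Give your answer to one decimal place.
128.9%

For Y = 14X^4:
If X → X(1 + 0.23)
Then Y → Y · (1 + 0.23)^4
     ≈ Y · 2.2889

Percentage change = ((1 + 0.23)^4 − 1) × 100% ≈ 128.9%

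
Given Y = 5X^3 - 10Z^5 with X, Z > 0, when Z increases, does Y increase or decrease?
Y decreases

Taking the partial derivative:
∂Y/∂Z = -50Z^4

∂Y/∂Z = -50Z^4 < 0 (assuming positive values)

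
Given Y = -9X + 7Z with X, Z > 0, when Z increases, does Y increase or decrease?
Y increases

Taking the partial derivative:
∂Y/∂Z = 7

∂Y/∂Z = 7 > 0 (assuming positive values)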